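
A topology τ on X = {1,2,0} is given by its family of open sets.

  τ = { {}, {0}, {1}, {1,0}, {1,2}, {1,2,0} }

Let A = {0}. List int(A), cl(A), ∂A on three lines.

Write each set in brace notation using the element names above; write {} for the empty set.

open subsets of A: {}, {0}; so int(A) = {0}
closure: X∖int(X∖A) = X∖{1,2} = {0}
∂A = {0} minus {0} = {}

int(A) = {0}
cl(A)  = {0}
∂A     = {}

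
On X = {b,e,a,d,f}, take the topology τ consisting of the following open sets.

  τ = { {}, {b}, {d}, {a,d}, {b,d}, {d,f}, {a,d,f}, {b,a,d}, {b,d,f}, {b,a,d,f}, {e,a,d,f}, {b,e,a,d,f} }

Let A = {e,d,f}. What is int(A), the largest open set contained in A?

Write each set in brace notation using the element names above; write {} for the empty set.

U open, U⊆A: {}, {d}, {d,f}. int(A) = ⋃ = {d,f}

{d,f}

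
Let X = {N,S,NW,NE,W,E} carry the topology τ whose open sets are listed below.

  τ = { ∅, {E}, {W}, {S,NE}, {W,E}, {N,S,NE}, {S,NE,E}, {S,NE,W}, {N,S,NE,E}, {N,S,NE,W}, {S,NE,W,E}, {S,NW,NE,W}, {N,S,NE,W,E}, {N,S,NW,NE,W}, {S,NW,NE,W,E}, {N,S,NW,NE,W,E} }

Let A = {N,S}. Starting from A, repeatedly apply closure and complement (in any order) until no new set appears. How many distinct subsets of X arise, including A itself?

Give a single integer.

closure: X∖int(X∖A) = X∖{W,E} = {N,S,NW,NE}
Let k=closure and c=complement:
  1. A     = {N,S}
  2. kA    = {N,S,NW,NE}
  3. cA    = {NW,NE,W,E}
  4. ckA   = {W,E}
  5. kcA   = {N,S,NW,NE,W,E}
  6. kckA  = {NW,W,E}
  7. ckcA  = ∅
  8. ckckA = {N,S,NE}
— saturated at 8

8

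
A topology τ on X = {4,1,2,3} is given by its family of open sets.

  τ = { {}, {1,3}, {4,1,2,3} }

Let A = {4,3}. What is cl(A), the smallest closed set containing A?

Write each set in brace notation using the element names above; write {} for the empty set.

{4,1,2,3}

X∖A={1,2}, int(X∖A)={}, hence cl(A)={4,1,2,3}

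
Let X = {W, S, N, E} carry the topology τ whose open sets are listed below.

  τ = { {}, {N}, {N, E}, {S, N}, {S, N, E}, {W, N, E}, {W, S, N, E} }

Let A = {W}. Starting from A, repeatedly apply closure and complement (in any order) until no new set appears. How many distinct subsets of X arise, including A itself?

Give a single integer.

4

cl via duality: int({S, N, E}) = {S, N, E}, so X∖{S, N, E} = {W}
Write k for closure, c for complement:
  1. A     = {W}
  2. cA    = {S, N, E}
  3. kcA   = {W, S, N, E}
  4. ckcA  = {}
applying k or c yields no new set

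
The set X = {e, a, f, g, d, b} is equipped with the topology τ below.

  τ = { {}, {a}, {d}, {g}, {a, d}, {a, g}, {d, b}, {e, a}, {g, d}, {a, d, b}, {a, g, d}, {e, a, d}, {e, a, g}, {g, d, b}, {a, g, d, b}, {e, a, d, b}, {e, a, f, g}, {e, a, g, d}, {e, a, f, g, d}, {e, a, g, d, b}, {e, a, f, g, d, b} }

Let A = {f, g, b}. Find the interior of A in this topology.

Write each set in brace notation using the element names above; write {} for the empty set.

opens ⊆ A: {}, {g}; union → int = {g}

{g}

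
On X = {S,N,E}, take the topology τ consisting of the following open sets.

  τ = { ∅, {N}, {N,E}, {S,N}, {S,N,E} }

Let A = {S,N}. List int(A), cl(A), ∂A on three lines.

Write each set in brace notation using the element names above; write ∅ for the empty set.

interior: largest open inside A is {S,N} (from ∅, {N}, {S,N})
cl via duality: int({E}) = ∅, so X∖∅ = {S,N,E}
cl∖int = {E}

int(A) = {S,N}
cl(A)  = {S,N,E}
∂A     = {E}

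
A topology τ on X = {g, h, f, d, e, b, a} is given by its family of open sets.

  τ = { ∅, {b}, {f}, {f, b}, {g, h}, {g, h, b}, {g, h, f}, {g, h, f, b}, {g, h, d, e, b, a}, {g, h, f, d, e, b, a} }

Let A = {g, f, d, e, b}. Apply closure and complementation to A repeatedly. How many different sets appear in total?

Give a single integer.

complement {h, a}; its interior ∅; cl(A) = X∖∅ = {g, h, f, d, e, b, a}
With k = closure, c = complement:
  1. A     = {g, f, d, e, b}
  2. kA    = {g, h, f, d, e, b, a}
  3. cA    = {h, a}
  4. ckA   = ∅
  5. kcA   = {g, h, d, e, a}
  6. ckcA  = {f, b}
  7. kckcA = {f, d, e, b, a}
  8. ckckcA = {g, h}
k, c of each give nothing new

8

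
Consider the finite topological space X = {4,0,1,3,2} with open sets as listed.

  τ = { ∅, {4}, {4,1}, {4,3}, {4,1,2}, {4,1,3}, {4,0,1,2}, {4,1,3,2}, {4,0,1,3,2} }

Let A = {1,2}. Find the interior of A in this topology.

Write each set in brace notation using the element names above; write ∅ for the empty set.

∅

interior: largest open inside A is ∅ (from ∅)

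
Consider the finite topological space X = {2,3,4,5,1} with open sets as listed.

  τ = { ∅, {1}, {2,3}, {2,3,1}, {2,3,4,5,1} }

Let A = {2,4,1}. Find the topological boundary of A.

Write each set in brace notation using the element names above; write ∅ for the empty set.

interior: largest open inside A is {1} (from ∅, {1})
cl via duality: int({3,5}) = ∅, so X∖∅ = {2,3,4,5,1}
cl∖int = {2,3,4,5}

{2,3,4,5}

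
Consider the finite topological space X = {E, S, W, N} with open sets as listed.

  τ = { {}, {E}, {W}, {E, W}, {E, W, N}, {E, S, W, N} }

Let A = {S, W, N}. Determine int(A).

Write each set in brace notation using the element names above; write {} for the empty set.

{W}

U open, U⊆A: {}, {W}. int(A) = ⋃ = {W}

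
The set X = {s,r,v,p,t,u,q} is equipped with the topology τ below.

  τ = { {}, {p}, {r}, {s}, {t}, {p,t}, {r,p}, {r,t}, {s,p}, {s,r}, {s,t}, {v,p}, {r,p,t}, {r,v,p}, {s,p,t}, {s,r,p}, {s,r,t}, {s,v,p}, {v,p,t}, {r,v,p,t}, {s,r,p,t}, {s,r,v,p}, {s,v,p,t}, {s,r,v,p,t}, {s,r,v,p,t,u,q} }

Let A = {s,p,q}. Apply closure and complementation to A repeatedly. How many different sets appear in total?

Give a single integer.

8

complement {r,v,t,u}; its interior {r,t}; cl(A) = X∖{r,t} = {s,v,p,u,q}
With k = closure, c = complement:
  1. A     = {s,p,q}
  2. kA    = {s,v,p,u,q}
  3. cA    = {r,v,t,u}
  4. ckA   = {r,t}
  5. kcA   = {r,v,t,u,q}
  6. kckA  = {r,t,u,q}
  7. ckcA  = {s,p}
  8. ckckA = {s,v,p}
k, c of each give nothing new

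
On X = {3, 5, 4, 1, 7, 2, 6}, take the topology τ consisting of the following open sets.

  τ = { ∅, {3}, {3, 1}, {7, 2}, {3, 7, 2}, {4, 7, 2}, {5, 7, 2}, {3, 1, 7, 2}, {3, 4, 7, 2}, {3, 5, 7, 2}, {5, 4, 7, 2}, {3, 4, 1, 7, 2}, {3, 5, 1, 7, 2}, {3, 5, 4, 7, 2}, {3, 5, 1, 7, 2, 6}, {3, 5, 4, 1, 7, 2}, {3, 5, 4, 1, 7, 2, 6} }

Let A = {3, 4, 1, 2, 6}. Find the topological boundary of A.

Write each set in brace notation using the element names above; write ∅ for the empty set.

{5, 4, 7, 2, 6}

interior: largest open inside A is {3, 1} (from ∅, {3}, {3, 1})
cl via duality: int({5, 7}) = ∅, so X∖∅ = {3, 5, 4, 1, 7, 2, 6}
cl∖int = {5, 4, 7, 2, 6}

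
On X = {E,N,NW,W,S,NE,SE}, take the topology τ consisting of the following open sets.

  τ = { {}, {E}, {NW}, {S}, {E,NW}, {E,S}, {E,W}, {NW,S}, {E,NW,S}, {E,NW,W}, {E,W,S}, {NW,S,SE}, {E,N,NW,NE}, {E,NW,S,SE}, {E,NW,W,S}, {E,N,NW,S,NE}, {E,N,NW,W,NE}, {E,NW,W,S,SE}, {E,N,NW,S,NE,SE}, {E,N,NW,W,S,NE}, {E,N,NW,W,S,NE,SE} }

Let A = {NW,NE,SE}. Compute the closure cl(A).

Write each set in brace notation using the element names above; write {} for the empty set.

cl via duality: int({E,N,W,S}) = {E,W,S}, so X∖{E,W,S} = {N,NW,NE,SE}

{N,NW,NE,SE}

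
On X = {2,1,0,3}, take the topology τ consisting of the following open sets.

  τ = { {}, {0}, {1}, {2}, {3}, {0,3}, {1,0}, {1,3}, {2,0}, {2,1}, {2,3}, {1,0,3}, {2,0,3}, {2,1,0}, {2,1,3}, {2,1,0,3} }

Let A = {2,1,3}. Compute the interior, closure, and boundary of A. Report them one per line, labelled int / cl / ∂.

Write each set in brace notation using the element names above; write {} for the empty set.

int(A) = {2,1,3}
cl(A)  = {2,1,3}
∂A     = {}

opens ⊆ A: {}, {1}, {2}, {3}, {1,3}, {2,3}, {2,1}, {2,1,3}; union → int = {2,1,3}
complement {0}; its interior {0}; cl(A) = X∖{0} = {2,1,3}
boundary = {2,1,3} ∖ {2,1,3} = {}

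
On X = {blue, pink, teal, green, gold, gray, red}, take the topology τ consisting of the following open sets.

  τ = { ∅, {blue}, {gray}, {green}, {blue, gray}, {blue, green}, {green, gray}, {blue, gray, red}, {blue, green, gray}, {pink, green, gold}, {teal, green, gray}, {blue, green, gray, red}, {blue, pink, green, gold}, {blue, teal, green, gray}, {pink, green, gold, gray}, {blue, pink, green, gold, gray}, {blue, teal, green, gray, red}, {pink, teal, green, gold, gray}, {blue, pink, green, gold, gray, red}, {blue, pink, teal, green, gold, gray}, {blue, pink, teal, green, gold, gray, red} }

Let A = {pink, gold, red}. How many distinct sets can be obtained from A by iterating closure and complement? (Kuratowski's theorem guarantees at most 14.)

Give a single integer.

closure: X∖int(X∖A) = X∖{blue, teal, green, gray} = {pink, gold, red}
Let k=closure and c=complement:
  1. A     = {pink, gold, red}
  2. cA    = {blue, teal, green, gray}
  3. kcA   = {blue, pink, teal, green, gold, gray, red}
  4. ckcA  = ∅
— saturated at 4

4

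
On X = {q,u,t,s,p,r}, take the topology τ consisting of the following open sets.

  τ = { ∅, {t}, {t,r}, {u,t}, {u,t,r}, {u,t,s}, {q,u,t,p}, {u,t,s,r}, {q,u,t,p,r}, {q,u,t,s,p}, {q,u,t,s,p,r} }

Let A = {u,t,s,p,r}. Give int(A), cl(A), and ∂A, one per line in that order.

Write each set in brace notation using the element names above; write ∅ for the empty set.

opens ⊆ A: ∅, {t}, {t,r}, {u,t}, {u,t,s}, {u,t,r}, {u,t,s,r}; union → int = {u,t,s,r}
complement {q}; its interior ∅; cl(A) = X∖∅ = {q,u,t,s,p,r}
boundary = {q,u,t,s,p,r} ∖ {u,t,s,r} = {q,p}

int(A) = {u,t,s,r}
cl(A)  = {q,u,t,s,p,r}
∂A     = {q,p}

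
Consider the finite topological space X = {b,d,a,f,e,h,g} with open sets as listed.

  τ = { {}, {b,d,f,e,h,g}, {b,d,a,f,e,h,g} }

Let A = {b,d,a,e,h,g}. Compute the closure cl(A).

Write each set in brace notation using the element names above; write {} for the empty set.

{b,d,a,f,e,h,g}

X∖A={f}, int(X∖A)={}, hence cl(A)={b,d,a,f,e,h,g}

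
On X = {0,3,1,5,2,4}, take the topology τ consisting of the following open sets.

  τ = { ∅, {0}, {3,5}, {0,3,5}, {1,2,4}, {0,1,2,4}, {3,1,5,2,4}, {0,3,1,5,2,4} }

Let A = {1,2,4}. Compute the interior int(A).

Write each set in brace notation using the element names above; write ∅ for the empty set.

{1,2,4}

opens ⊆ A: ∅, {1,2,4}; union → int = {1,2,4}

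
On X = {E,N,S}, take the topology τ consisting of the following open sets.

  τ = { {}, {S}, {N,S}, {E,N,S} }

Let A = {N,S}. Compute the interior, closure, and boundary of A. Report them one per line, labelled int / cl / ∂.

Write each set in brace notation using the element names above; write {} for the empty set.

int(A) = {N,S}
cl(A)  = {E,N,S}
∂A     = {E}

open subsets of A: {}, {S}, {N,S}; so int(A) = {N,S}
closure: X∖int(X∖A) = X∖{} = {E,N,S}
∂A = {E,N,S} minus {N,S} = {E}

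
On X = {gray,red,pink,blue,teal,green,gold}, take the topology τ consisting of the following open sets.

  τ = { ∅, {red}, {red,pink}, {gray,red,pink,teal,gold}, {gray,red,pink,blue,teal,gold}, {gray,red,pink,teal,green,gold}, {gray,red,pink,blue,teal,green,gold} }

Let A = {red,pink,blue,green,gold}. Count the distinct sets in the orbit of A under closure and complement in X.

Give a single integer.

6

X∖A={gray,teal}, int(X∖A)=∅, hence cl(A)={gray,red,pink,blue,teal,green,gold}
Orbit (k=closure, c=complement):
  1. A     = {red,pink,blue,green,gold}
  2. kA    = {gray,red,pink,blue,teal,green,gold}
  3. cA    = {gray,teal}
  4. ckA   = ∅
  5. kcA   = {gray,blue,teal,green,gold}
  6. ckcA  = {red,pink}
(closed under both — stop)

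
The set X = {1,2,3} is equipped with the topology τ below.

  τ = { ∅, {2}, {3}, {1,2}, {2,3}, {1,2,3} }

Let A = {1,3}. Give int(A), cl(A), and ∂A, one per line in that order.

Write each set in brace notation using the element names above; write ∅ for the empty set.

U open, U⊆A: ∅, {3}. int(A) = ⋃ = {3}
X∖A={2}, int(X∖A)={2}, hence cl(A)={1,3}
∂A: remove int from cl → {1}

int(A) = {3}
cl(A)  = {1,3}
∂A     = {1}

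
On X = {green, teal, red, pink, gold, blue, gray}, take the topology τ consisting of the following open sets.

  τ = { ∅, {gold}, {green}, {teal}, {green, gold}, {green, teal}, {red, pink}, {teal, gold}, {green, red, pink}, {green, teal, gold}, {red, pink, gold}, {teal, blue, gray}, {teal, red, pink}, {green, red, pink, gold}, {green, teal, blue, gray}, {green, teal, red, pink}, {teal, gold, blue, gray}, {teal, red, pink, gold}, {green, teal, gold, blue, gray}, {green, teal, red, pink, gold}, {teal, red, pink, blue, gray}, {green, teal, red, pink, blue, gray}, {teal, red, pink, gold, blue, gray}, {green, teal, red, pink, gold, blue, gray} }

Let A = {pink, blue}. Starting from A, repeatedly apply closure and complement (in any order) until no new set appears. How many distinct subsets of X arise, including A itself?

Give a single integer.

8

complement {green, teal, red, gold, gray}; its interior {green, teal, gold}; cl(A) = X∖{green, teal, gold} = {red, pink, blue, gray}
With k = closure, c = complement:
  1. A     = {pink, blue}
  2. kA    = {red, pink, blue, gray}
  3. cA    = {green, teal, red, gold, gray}
  4. ckA   = {green, teal, gold}
  5. kcA   = {green, teal, red, pink, gold, blue, gray}
  6. kckA  = {green, teal, gold, blue, gray}
  7. ckcA  = ∅
  8. ckckA = {red, pink}
k, c of each give nothing new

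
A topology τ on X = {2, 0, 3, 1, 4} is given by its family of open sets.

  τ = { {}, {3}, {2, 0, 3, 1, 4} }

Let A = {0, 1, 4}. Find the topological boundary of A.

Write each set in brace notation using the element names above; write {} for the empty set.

interior: largest open inside A is {} (from {})
cl via duality: int({2, 3}) = {3}, so X∖{3} = {2, 0, 1, 4}
cl∖int = {2, 0, 1, 4}

{2, 0, 1, 4}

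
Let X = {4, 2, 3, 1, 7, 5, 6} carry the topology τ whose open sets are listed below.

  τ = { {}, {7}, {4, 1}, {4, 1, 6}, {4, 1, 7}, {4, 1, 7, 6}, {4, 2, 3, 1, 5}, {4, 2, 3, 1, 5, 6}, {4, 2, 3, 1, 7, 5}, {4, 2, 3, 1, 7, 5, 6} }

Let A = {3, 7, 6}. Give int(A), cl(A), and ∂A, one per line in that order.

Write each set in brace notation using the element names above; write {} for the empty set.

int(A) = {7}
cl(A)  = {2, 3, 7, 5, 6}
∂A     = {2, 3, 5, 6}

open subsets of A: {}, {7}; so int(A) = {7}
closure: X∖int(X∖A) = X∖{4, 1} = {2, 3, 7, 5, 6}
∂A = {2, 3, 7, 5, 6} minus {7} = {2, 3, 5, 6}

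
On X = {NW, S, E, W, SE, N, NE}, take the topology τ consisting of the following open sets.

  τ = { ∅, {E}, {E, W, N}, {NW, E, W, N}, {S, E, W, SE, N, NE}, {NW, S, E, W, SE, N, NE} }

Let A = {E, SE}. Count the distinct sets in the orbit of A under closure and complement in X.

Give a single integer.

6

cl via duality: int({NW, S, W, N, NE}) = ∅, so X∖∅ = {NW, S, E, W, SE, N, NE}
Write k for closure, c for complement:
  1. A     = {E, SE}
  2. kA    = {NW, S, E, W, SE, N, NE}
  3. cA    = {NW, S, W, N, NE}
  4. ckA   = ∅
  5. kcA   = {NW, S, W, SE, N, NE}
  6. ckcA  = {E}
applying k or c yields no new set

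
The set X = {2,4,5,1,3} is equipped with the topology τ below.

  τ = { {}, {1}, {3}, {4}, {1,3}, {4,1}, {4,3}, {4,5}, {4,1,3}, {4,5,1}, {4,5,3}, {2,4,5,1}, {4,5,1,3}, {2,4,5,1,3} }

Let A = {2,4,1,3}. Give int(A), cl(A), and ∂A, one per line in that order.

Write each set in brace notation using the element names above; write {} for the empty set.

int(A) = {4,1,3}
cl(A)  = {2,4,5,1,3}
∂A     = {2,5}

interior: largest open inside A is {4,1,3} (from {}, {4}, {3}, {1}, {4,3}, {1,3}, {4,1}, {4,1,3})
cl via duality: int({5}) = {}, so X∖{} = {2,4,5,1,3}
cl∖int = {2,5}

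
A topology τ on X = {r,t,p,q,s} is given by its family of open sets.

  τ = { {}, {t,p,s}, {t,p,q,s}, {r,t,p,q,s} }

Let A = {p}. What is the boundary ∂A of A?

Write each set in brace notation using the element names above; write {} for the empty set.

{r,t,p,q,s}

interior: largest open inside A is {} (from {})
cl via duality: int({r,t,q,s}) = {}, so X∖{} = {r,t,p,q,s}
cl∖int = {r,t,p,q,s}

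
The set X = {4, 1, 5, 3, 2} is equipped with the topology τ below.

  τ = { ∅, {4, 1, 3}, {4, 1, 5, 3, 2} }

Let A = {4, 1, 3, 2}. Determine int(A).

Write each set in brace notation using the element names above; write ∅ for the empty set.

{4, 1, 3}

U open, U⊆A: ∅, {4, 1, 3}. int(A) = ⋃ = {4, 1, 3}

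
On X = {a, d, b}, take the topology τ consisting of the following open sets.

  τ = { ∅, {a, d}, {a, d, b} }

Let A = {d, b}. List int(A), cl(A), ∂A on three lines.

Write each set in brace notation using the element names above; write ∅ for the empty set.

int(A) = ∅
cl(A)  = {a, d, b}
∂A     = {a, d, b}

opens ⊆ A: ∅; union → int = ∅
complement {a}; its interior ∅; cl(A) = X∖∅ = {a, d, b}
boundary = {a, d, b} ∖ ∅ = {a, d, b}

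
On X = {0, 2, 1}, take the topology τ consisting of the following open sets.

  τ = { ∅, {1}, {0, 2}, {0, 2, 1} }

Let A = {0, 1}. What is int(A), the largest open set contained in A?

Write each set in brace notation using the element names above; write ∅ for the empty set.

{1}

interior: largest open inside A is {1} (from ∅, {1})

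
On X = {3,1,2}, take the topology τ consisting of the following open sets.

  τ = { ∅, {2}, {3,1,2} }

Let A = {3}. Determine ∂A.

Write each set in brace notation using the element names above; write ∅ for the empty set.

{3,1}

opens ⊆ A: ∅; union → int = ∅
complement {1,2}; its interior {2}; cl(A) = X∖{2} = {3,1}
boundary = {3,1} ∖ ∅ = {3,1}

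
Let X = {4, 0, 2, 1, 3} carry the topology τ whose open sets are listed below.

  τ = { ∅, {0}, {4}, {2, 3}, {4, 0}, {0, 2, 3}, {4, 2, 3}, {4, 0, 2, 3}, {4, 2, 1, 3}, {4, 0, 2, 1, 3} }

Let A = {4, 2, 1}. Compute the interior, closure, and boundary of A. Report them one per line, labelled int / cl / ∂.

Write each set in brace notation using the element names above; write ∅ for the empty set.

int(A) = {4}
cl(A)  = {4, 2, 1, 3}
∂A     = {2, 1, 3}

U open, U⊆A: ∅, {4}. int(A) = ⋃ = {4}
X∖A={0, 3}, int(X∖A)={0}, hence cl(A)={4, 2, 1, 3}
∂A: remove int from cl → {2, 1, 3}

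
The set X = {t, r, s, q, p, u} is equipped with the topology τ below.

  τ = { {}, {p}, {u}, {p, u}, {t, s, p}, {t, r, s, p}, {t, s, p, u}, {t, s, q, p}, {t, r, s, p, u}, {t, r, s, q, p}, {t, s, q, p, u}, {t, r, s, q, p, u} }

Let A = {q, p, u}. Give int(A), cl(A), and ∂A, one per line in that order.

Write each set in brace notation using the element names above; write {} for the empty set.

int(A) = {p, u}
cl(A)  = {t, r, s, q, p, u}
∂A     = {t, r, s, q}

opens ⊆ A: {}, {u}, {p}, {p, u}; union → int = {p, u}
complement {t, r, s}; its interior {}; cl(A) = X∖{} = {t, r, s, q, p, u}
boundary = {t, r, s, q, p, u} ∖ {p, u} = {t, r, s, q}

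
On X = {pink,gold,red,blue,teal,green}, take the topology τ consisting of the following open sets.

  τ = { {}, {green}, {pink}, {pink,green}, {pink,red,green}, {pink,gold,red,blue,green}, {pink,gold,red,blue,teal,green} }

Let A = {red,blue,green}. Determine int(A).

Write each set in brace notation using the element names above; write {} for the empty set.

U open, U⊆A: {}, {green}. int(A) = ⋃ = {green}

{green}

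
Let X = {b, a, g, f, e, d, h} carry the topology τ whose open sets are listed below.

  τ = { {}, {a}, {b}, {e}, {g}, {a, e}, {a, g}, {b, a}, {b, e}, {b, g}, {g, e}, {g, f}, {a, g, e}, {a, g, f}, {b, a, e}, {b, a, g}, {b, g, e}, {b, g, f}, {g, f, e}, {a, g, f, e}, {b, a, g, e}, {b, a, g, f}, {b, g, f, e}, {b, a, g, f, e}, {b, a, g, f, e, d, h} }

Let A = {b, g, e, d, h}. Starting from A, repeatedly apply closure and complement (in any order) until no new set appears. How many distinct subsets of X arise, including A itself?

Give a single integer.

closure: X∖int(X∖A) = X∖{a} = {b, g, f, e, d, h}
Let k=closure and c=complement:
  1. A     = {b, g, e, d, h}
  2. kA    = {b, g, f, e, d, h}
  3. cA    = {a, f}
  4. ckA   = {a}
  5. kcA   = {a, f, d, h}
  6. kckA  = {a, d, h}
  7. ckcA  = {b, g, e}
  8. ckckA = {b, g, f, e}
— saturated at 8

8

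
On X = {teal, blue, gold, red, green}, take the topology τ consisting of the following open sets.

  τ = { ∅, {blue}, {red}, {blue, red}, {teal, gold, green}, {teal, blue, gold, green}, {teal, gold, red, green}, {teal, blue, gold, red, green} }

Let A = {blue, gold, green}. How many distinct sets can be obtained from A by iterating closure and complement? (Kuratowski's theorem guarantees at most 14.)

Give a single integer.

6

cl via duality: int({teal, red}) = {red}, so X∖{red} = {teal, blue, gold, green}
Write k for closure, c for complement:
  1. A     = {blue, gold, green}
  2. kA    = {teal, blue, gold, green}
  3. cA    = {teal, red}
  4. ckA   = {red}
  5. kcA   = {teal, gold, red, green}
  6. ckcA  = {blue}
applying k or c yields no new set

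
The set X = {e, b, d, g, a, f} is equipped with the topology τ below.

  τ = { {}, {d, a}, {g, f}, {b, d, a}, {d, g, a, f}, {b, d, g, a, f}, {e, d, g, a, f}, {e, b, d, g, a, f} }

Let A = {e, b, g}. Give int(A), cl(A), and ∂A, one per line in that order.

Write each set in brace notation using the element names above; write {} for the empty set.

opens ⊆ A: {}; union → int = {}
complement {d, a, f}; its interior {d, a}; cl(A) = X∖{d, a} = {e, b, g, f}
boundary = {e, b, g, f} ∖ {} = {e, b, g, f}

int(A) = {}
cl(A)  = {e, b, g, f}
∂A     = {e, b, g, f}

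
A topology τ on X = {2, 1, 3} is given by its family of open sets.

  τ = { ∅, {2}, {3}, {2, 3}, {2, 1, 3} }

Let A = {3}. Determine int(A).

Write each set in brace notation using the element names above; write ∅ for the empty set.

{3}

opens ⊆ A: ∅, {3}; union → int = {3}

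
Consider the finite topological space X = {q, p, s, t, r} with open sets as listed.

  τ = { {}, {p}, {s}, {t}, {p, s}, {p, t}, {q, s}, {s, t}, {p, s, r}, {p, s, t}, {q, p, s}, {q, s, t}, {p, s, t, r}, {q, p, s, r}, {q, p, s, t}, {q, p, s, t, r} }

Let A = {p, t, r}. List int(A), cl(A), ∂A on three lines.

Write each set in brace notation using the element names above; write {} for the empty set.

int(A) = {p, t}
cl(A)  = {p, t, r}
∂A     = {r}

U open, U⊆A: {}, {t}, {p}, {p, t}. int(A) = ⋃ = {p, t}
X∖A={q, s}, int(X∖A)={q, s}, hence cl(A)={p, t, r}
∂A: remove int from cl → {r}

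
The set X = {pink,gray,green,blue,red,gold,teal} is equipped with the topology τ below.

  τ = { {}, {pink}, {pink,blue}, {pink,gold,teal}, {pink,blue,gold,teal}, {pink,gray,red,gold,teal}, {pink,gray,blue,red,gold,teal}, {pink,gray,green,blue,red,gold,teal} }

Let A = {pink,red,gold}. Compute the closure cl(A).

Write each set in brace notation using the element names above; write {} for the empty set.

{pink,gray,green,blue,red,gold,teal}

X∖A={gray,green,blue,teal}, int(X∖A)={}, hence cl(A)={pink,gray,green,blue,red,gold,teal}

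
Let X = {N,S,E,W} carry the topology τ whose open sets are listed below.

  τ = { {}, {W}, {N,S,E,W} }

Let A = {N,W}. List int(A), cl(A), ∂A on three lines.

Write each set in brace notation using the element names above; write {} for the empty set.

int(A) = {W}
cl(A)  = {N,S,E,W}
∂A     = {N,S,E}

opens ⊆ A: {}, {W}; union → int = {W}
complement {S,E}; its interior {}; cl(A) = X∖{} = {N,S,E,W}
boundary = {N,S,E,W} ∖ {W} = {N,S,E}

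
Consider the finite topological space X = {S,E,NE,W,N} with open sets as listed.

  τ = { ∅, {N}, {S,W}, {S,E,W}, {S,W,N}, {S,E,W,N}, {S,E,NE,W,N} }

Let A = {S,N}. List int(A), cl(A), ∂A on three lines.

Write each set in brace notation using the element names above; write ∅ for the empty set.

int(A) = {N}
cl(A)  = {S,E,NE,W,N}
∂A     = {S,E,NE,W}

open subsets of A: ∅, {N}; so int(A) = {N}
closure: X∖int(X∖A) = X∖∅ = {S,E,NE,W,N}
∂A = {S,E,NE,W,N} minus {N} = {S,E,NE,W}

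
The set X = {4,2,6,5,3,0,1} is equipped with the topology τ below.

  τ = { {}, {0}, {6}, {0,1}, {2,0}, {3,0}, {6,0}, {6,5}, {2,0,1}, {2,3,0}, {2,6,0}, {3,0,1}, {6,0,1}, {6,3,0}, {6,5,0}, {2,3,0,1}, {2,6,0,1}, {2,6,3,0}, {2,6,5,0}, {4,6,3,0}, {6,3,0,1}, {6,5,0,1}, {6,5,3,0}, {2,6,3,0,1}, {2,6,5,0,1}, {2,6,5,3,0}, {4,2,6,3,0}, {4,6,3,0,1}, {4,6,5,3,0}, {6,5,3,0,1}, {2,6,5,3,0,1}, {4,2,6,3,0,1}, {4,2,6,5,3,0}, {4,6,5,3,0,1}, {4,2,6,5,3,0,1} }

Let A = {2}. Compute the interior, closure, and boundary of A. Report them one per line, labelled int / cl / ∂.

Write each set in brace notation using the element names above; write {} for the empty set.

int(A) = {}
cl(A)  = {2}
∂A     = {2}

open subsets of A: {}; so int(A) = {}
closure: X∖int(X∖A) = X∖{4,6,5,3,0,1} = {2}
∂A = {2} minus {} = {2}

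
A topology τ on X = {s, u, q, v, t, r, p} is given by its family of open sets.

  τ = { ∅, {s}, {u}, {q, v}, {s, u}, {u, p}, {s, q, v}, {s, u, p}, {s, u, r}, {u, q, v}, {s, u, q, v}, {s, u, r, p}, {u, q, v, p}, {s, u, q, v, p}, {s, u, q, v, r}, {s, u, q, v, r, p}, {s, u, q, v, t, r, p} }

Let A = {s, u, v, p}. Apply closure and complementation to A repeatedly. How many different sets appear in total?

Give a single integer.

10

X∖A={q, t, r}, int(X∖A)=∅, hence cl(A)={s, u, q, v, t, r, p}
Orbit (k=closure, c=complement):
  1. A     = {s, u, v, p}
  2. kA    = {s, u, q, v, t, r, p}
  3. cA    = {q, t, r}
  4. ckA   = ∅
  5. kcA   = {q, v, t, r}
  6. ckcA  = {s, u, p}
  7. kckcA = {s, u, t, r, p}
  8. ckckcA = {q, v}
  9. kckckcA = {q, v, t}
  10. ckckckcA = {s, u, r, p}
(closed under both — stop)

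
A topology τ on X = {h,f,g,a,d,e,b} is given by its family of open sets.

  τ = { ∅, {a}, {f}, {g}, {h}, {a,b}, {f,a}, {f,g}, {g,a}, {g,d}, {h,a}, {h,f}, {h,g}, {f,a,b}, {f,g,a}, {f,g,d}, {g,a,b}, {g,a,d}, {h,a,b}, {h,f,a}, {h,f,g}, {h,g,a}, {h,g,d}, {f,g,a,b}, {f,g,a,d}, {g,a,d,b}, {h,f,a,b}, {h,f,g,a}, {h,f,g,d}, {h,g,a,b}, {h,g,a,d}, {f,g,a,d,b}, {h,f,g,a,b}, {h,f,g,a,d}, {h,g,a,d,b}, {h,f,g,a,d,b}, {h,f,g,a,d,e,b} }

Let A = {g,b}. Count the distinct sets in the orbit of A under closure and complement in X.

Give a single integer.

complement {h,f,a,d,e}; its interior {h,f,a}; cl(A) = X∖{h,f,a} = {g,d,e,b}
With k = closure, c = complement:
  1. A     = {g,b}
  2. kA    = {g,d,e,b}
  3. cA    = {h,f,a,d,e}
  4. ckA   = {h,f,a}
  5. kcA   = {h,f,a,d,e,b}
  6. kckA  = {h,f,a,e,b}
  7. ckcA  = {g}
  8. ckckA = {g,d}
  9. kckcA = {g,d,e}
  10. ckckcA = {h,f,a,b}
k, c of each give nothing new

10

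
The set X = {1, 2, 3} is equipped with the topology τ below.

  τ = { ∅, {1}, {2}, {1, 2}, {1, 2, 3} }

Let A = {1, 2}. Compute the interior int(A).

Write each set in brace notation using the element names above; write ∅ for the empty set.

{1, 2}

U open, U⊆A: ∅, {2}, {1}, {1, 2}. int(A) = ⋃ = {1, 2}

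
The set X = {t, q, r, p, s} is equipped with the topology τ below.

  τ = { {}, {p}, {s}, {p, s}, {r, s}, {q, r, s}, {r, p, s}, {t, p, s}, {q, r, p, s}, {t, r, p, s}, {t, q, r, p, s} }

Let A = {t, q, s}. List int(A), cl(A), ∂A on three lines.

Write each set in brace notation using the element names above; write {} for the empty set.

int(A) = {s}
cl(A)  = {t, q, r, s}
∂A     = {t, q, r}

open subsets of A: {}, {s}; so int(A) = {s}
closure: X∖int(X∖A) = X∖{p} = {t, q, r, s}
∂A = {t, q, r, s} minus {s} = {t, q, r}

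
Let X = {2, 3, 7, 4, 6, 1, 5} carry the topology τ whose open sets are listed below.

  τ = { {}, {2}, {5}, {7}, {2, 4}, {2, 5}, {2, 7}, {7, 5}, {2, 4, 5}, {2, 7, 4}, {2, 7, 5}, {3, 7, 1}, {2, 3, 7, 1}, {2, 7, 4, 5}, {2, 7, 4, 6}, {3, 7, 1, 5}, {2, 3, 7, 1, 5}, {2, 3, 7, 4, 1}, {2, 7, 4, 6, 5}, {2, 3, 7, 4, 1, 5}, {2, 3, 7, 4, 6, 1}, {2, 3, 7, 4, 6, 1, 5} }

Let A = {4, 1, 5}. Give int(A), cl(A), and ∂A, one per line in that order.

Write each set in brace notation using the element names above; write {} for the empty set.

opens ⊆ A: {}, {5}; union → int = {5}
complement {2, 3, 7, 6}; its interior {2, 7}; cl(A) = X∖{2, 7} = {3, 4, 6, 1, 5}
boundary = {3, 4, 6, 1, 5} ∖ {5} = {3, 4, 6, 1}

int(A) = {5}
cl(A)  = {3, 4, 6, 1, 5}
∂A     = {3, 4, 6, 1}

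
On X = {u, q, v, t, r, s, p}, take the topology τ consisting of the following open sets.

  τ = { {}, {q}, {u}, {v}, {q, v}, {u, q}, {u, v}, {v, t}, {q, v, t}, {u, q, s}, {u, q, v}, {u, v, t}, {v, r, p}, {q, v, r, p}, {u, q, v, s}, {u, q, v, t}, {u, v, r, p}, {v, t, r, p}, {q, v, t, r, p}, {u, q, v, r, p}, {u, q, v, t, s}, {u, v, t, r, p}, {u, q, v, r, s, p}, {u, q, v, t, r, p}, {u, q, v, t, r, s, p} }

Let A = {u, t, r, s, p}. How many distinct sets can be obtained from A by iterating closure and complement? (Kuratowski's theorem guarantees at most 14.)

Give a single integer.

6

complement {q, v}; its interior {q, v}; cl(A) = X∖{q, v} = {u, t, r, s, p}
With k = closure, c = complement:
  1. A     = {u, t, r, s, p}
  2. cA    = {q, v}
  3. kcA   = {q, v, t, r, s, p}
  4. ckcA  = {u}
  5. kckcA = {u, s}
  6. ckckcA = {q, v, t, r, p}
k, c of each give nothing new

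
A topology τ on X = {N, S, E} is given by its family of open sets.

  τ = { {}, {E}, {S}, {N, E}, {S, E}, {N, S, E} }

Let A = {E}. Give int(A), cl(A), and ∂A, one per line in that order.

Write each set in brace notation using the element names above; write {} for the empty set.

int(A) = {E}
cl(A)  = {N, E}
∂A     = {N}

interior: largest open inside A is {E} (from {}, {E})
cl via duality: int({N, S}) = {S}, so X∖{S} = {N, E}
cl∖int = {N}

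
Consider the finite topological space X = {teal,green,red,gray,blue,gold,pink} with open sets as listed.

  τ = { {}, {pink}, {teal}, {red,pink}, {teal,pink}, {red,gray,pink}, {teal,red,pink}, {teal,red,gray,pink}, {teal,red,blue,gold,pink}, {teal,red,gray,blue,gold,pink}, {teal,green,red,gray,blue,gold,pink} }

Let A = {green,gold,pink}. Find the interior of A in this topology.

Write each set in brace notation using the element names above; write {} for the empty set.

interior: largest open inside A is {pink} (from {}, {pink})

{pink}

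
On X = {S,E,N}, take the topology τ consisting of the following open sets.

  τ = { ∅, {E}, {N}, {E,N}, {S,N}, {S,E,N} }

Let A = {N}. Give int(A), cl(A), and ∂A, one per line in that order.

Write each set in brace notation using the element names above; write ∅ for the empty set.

int(A) = {N}
cl(A)  = {S,N}
∂A     = {S}

interior: largest open inside A is {N} (from ∅, {N})
cl via duality: int({S,E}) = {E}, so X∖{E} = {S,N}
cl∖int = {S}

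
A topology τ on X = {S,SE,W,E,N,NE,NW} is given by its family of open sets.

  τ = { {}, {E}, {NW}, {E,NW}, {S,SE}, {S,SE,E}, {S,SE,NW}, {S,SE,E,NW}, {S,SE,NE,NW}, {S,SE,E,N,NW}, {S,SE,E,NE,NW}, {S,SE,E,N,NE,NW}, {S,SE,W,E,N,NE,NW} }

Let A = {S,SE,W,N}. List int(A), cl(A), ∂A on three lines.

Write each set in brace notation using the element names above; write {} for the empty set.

open subsets of A: {}, {S,SE}; so int(A) = {S,SE}
closure: X∖int(X∖A) = X∖{E,NW} = {S,SE,W,N,NE}
∂A = {S,SE,W,N,NE} minus {S,SE} = {W,N,NE}

int(A) = {S,SE}
cl(A)  = {S,SE,W,N,NE}
∂A     = {W,N,NE}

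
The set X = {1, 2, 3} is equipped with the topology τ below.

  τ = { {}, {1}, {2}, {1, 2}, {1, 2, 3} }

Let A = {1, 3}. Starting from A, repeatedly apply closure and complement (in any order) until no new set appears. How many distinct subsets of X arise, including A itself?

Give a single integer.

X∖A={2}, int(X∖A)={2}, hence cl(A)={1, 3}
Orbit (k=closure, c=complement):
  1. A     = {1, 3}
  2. cA    = {2}
  3. kcA   = {2, 3}
  4. ckcA  = {1}
(closed under both — stop)

4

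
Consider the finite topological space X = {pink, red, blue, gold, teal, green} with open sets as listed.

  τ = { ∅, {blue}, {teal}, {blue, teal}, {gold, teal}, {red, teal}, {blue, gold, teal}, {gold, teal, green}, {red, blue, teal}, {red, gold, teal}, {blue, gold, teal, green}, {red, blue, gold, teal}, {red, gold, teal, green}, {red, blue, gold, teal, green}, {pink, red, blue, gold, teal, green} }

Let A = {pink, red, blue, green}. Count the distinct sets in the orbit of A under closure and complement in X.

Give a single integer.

6

cl via duality: int({gold, teal}) = {gold, teal}, so X∖{gold, teal} = {pink, red, blue, green}
Write k for closure, c for complement:
  1. A     = {pink, red, blue, green}
  2. cA    = {gold, teal}
  3. kcA   = {pink, red, gold, teal, green}
  4. ckcA  = {blue}
  5. kckcA = {pink, blue}
  6. ckckcA = {red, gold, teal, green}
applying k or c yields no new set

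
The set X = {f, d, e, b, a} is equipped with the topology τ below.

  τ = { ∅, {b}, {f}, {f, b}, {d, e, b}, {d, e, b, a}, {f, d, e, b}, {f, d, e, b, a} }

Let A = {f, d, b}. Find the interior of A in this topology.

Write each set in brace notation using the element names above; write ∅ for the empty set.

opens ⊆ A: ∅, {f}, {b}, {f, b}; union → int = {f, b}

{f, b}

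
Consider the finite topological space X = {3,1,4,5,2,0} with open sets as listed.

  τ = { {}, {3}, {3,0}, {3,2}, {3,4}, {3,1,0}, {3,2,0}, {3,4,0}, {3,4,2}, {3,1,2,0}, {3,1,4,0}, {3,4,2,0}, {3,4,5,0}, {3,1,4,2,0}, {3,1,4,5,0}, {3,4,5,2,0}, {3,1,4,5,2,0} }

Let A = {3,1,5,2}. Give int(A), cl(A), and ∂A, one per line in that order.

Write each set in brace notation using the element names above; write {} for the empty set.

opens ⊆ A: {}, {3}, {3,2}; union → int = {3,2}
complement {4,0}; its interior {}; cl(A) = X∖{} = {3,1,4,5,2,0}
boundary = {3,1,4,5,2,0} ∖ {3,2} = {1,4,5,0}

int(A) = {3,2}
cl(A)  = {3,1,4,5,2,0}
∂A     = {1,4,5,0}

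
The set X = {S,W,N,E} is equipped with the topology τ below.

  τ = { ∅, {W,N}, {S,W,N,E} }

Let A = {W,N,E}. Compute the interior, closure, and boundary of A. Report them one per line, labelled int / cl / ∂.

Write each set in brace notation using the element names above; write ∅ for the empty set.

open subsets of A: ∅, {W,N}; so int(A) = {W,N}
closure: X∖int(X∖A) = X∖∅ = {S,W,N,E}
∂A = {S,W,N,E} minus {W,N} = {S,E}

int(A) = {W,N}
cl(A)  = {S,W,N,E}
∂A     = {S,E}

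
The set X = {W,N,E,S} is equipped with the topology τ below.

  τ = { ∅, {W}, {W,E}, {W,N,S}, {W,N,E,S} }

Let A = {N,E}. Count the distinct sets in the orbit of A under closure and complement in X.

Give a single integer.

complement {W,S}; its interior {W}; cl(A) = X∖{W} = {N,E,S}
With k = closure, c = complement:
  1. A     = {N,E}
  2. kA    = {N,E,S}
  3. cA    = {W,S}
  4. ckA   = {W}
  5. kcA   = {W,N,E,S}
  6. ckcA  = ∅
k, c of each give nothing new

6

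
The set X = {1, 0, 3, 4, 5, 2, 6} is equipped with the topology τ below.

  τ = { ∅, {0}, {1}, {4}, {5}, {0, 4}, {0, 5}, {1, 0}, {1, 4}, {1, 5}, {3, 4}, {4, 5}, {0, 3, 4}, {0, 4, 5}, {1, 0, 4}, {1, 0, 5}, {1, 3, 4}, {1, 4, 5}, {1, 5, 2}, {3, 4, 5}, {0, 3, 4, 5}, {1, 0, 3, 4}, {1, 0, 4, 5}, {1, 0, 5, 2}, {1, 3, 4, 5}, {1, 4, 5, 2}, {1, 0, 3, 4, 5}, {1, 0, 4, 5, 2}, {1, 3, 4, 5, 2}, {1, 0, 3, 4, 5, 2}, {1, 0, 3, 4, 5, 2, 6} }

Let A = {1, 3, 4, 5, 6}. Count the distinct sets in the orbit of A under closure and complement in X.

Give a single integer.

closure: X∖int(X∖A) = X∖{0} = {1, 3, 4, 5, 2, 6}
Let k=closure and c=complement:
  1. A     = {1, 3, 4, 5, 6}
  2. kA    = {1, 3, 4, 5, 2, 6}
  3. cA    = {0, 2}
  4. ckA   = {0}
  5. kcA   = {0, 2, 6}
  6. kckA  = {0, 6}
  7. ckcA  = {1, 3, 4, 5}
  8. ckckA = {1, 3, 4, 5, 2}
— saturated at 8

8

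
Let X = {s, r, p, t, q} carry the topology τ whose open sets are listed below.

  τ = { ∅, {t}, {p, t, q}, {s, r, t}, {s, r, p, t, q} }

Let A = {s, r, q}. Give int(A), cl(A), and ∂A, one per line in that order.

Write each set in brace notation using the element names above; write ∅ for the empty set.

int(A) = ∅
cl(A)  = {s, r, p, q}
∂A     = {s, r, p, q}

open subsets of A: ∅; so int(A) = ∅
closure: X∖int(X∖A) = X∖{t} = {s, r, p, q}
∂A = {s, r, p, q} minus ∅ = {s, r, p, q}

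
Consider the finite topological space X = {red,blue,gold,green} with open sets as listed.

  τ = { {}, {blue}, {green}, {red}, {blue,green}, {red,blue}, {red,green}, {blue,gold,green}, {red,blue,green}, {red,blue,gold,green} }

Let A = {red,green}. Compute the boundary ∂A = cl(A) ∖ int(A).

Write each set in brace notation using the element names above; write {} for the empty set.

{gold}

opens ⊆ A: {}, {red}, {green}, {red,green}; union → int = {red,green}
complement {blue,gold}; its interior {blue}; cl(A) = X∖{blue} = {red,gold,green}
boundary = {red,gold,green} ∖ {red,green} = {gold}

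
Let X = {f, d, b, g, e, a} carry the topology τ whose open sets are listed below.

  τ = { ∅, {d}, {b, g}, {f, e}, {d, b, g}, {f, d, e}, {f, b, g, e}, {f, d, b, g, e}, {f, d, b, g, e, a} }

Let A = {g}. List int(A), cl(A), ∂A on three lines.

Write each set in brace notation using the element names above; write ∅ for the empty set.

int(A) = ∅
cl(A)  = {b, g, a}
∂A     = {b, g, a}

opens ⊆ A: ∅; union → int = ∅
complement {f, d, b, e, a}; its interior {f, d, e}; cl(A) = X∖{f, d, e} = {b, g, a}
boundary = {b, g, a} ∖ ∅ = {b, g, a}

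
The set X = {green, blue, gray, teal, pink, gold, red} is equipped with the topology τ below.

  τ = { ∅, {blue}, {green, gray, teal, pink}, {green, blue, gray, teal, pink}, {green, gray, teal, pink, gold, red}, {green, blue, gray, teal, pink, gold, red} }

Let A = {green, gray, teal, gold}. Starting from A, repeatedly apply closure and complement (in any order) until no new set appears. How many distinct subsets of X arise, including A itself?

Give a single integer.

closure: X∖int(X∖A) = X∖{blue} = {green, gray, teal, pink, gold, red}
Let k=closure and c=complement:
  1. A     = {green, gray, teal, gold}
  2. kA    = {green, gray, teal, pink, gold, red}
  3. cA    = {blue, pink, red}
  4. ckA   = {blue}
  5. kcA   = {green, blue, gray, teal, pink, gold, red}
  6. ckcA  = ∅
— saturated at 6

6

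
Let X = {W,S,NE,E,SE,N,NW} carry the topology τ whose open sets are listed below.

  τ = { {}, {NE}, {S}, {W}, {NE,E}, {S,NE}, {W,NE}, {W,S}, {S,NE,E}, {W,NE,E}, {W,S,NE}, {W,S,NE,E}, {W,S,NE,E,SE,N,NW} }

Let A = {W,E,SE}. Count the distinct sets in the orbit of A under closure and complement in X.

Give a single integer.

cl via duality: int({S,NE,N,NW}) = {S,NE}, so X∖{S,NE} = {W,E,SE,N,NW}
Write k for closure, c for complement:
  1. A     = {W,E,SE}
  2. kA    = {W,E,SE,N,NW}
  3. cA    = {S,NE,N,NW}
  4. ckA   = {S,NE}
  5. kcA   = {S,NE,E,SE,N,NW}
  6. ckcA  = {W}
  7. kckcA = {W,SE,N,NW}
  8. ckckcA = {S,NE,E}
applying k or c yields no new set

8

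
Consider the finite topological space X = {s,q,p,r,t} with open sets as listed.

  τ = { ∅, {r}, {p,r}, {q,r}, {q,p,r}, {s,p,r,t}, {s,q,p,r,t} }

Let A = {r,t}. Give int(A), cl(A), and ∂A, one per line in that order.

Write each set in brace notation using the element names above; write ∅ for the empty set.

int(A) = {r}
cl(A)  = {s,q,p,r,t}
∂A     = {s,q,p,t}

U open, U⊆A: ∅, {r}. int(A) = ⋃ = {r}
X∖A={s,q,p}, int(X∖A)=∅, hence cl(A)={s,q,p,r,t}
∂A: remove int from cl → {s,q,p,t}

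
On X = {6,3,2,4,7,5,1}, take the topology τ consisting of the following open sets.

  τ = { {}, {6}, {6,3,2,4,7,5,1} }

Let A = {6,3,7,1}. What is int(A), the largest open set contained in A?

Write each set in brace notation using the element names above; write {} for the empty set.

{6}

open subsets of A: {}, {6}; so int(A) = {6}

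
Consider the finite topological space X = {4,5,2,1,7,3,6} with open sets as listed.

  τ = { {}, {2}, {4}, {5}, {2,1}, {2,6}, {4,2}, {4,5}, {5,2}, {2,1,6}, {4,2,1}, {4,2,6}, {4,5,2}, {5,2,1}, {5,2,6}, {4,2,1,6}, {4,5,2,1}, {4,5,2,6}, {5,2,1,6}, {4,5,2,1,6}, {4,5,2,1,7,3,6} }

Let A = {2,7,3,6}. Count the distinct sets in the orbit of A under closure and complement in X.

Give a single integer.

8

closure: X∖int(X∖A) = X∖{4,5} = {2,1,7,3,6}
Let k=closure and c=complement:
  1. A     = {2,7,3,6}
  2. kA    = {2,1,7,3,6}
  3. cA    = {4,5,1}
  4. ckA   = {4,5}
  5. kcA   = {4,5,1,7,3}
  6. kckA  = {4,5,7,3}
  7. ckcA  = {2,6}
  8. ckckA = {2,1,6}
— saturated at 8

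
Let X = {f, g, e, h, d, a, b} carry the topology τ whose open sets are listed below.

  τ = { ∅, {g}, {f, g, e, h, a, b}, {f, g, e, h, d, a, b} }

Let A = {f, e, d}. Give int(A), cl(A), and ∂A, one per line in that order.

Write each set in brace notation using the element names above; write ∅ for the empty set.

int(A) = ∅
cl(A)  = {f, e, h, d, a, b}
∂A     = {f, e, h, d, a, b}

opens ⊆ A: ∅; union → int = ∅
complement {g, h, a, b}; its interior {g}; cl(A) = X∖{g} = {f, e, h, d, a, b}
boundary = {f, e, h, d, a, b} ∖ ∅ = {f, e, h, d, a, b}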